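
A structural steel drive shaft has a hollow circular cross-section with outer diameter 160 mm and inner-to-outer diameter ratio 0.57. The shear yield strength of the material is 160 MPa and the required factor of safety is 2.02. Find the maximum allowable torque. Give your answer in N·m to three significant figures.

τ_allow = 160/2.02 = 79.21 MPa.
For a hollow shaft T_allow = τ_allow·πd_o³(1−k⁴)/16 with 1−k⁴ = 0.8944, so πd_o³(1−k⁴)/16 = 719400 mm³.
T_allow = 79.21×719400 = 5.698×10^7 N·mm = 56980 N·m.

T_allow = 57000 N·m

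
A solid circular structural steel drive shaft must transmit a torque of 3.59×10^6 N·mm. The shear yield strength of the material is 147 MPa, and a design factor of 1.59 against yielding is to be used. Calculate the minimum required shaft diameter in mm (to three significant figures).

d = 58.3 mm

Allowable shear stress τ_allow = 147/1.59 = 92.45 MPa.
For a solid shaft τ = 16T/(πd³), so d³ = 16T/(π τ_allow) = 16×3590000/(π×92.45) = 197800 mm³.
d = (197800)^(1/3) = 58.26 mm.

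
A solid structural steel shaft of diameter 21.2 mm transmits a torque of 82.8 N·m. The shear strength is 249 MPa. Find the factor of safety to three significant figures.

n = 5.63

τ = 16T/(πd³) = 16×82800/(π×21.2³) = 44.26 MPa.
n = τ_limit/τ = 249/44.26 = 5.626.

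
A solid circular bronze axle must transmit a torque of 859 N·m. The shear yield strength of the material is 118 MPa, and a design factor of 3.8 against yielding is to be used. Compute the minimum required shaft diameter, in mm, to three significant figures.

d = 52.0 mm

Allowable shear stress τ_allow = 118/3.8 = 31.05 MPa.
For a solid shaft τ = 16T/(πd³), so d³ = 16T/(π τ_allow) = 16×859000/(π×31.05) = 140900 mm³.
d = (140900)^(1/3) = 52.03 mm.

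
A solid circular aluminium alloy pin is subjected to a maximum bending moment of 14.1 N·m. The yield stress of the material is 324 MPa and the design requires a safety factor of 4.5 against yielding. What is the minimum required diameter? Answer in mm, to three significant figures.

d = 12.6 mm

σ_allow = 324/4.5 = 72.00 MPa.
For a solid circular section σ = 32M/(πd³), so d³ = 32M/(π σ_allow) = 32×14100/(π×72.00) = 1995 mm³.
d = 12.59 mm.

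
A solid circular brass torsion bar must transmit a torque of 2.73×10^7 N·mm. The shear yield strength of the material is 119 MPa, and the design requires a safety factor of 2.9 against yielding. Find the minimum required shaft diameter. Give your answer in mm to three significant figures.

Allowable shear stress τ_allow = 119/2.9 = 41.03 MPa.
For a solid shaft τ = 16T/(πd³), so d³ = 16T/(π τ_allow) = 16×2.7300×10^7/(π×41.03) = 3.388×10^6 mm³.
d = (3.388×10^6)^(1/3) = 150.2 mm.

d = 150 mm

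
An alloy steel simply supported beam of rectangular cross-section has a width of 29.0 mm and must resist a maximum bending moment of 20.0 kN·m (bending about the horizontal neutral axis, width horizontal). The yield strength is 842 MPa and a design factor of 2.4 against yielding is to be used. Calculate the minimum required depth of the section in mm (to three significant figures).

σ_allow = 842/2.4 = 350.8 MPa.
For a rectangular section σ = 6M/(bh²), so h² = 6M/(b σ_allow) = 6×2.0000×10^7/(29.0×350.8) = 11790 mm².
h = 108.6 mm.

h = 109 mm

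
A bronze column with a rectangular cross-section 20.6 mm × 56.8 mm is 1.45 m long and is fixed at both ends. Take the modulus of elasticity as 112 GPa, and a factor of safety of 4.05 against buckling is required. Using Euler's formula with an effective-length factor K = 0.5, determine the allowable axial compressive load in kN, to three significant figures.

P_allow = 21.5 kN

Buckling occurs about the weak axis: I_min = h·b³/12 = 56.8×20.6³/12 = 41380 mm⁴ (b = 20.6 mm is the smaller dimension).
Effective length L_e = KL = 0.5×1.45 m = 725.0 mm.
Euler critical load P_cr = π²EI/L_e² = π²×112000×41380/725.0² = 87020 N.
P_allow = P_cr/n = 87020/4.05 = 21490 N.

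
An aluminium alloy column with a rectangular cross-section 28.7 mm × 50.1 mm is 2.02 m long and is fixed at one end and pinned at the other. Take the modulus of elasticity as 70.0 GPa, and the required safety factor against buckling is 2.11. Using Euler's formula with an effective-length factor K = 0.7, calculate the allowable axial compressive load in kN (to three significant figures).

Buckling occurs about the weak axis: I_min = h·b³/12 = 50.1×28.7³/12 = 98700 mm⁴ (b = 28.7 mm is the smaller dimension).
Effective length L_e = KL = 0.7×2.02 m = 1414 mm.
Euler critical load P_cr = π²EI/L_e² = π²×70000×98700/1414² = 34100 N.
P_allow = P_cr/n = 34100/2.11 = 16160 N.

P_allow = 16.2 kN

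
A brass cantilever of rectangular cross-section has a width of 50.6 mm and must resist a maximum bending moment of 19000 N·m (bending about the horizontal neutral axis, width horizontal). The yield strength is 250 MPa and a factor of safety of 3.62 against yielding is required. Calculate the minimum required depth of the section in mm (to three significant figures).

h = 181 mm

σ_allow = 250/3.62 = 69.06 MPa.
For a rectangular section σ = 6M/(bh²), so h² = 6M/(b σ_allow) = 6×1.9000×10^7/(50.6×69.06) = 32620 mm².
h = 180.6 mm.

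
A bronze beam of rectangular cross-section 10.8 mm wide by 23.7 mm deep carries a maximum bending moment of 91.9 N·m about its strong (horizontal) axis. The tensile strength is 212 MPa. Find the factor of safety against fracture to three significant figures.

n = 2.33

Section modulus S = bh²/6 = 10.8×23.7²/6 = 1011 mm³.
σ = M/S = 91900/1011 = 90.90 MPa.
n = 212/90.90 = 2.332.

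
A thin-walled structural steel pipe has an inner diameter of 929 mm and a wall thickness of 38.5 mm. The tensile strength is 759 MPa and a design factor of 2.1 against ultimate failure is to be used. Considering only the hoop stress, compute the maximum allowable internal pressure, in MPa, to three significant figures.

p_allow = 30.0 MPa

σ_allow = 759/2.1 = 361.4 MPa.
σ_h = pD/(2t) → p_allow = 2σ_allow t/D = 2×361.4×38.5/929 = 29.96 MPa.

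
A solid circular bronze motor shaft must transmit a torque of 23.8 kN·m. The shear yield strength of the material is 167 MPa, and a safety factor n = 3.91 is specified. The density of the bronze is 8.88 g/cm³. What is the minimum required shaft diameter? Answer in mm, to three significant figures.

d = 142 mm

Allowable shear stress τ_allow = 167/3.91 = 42.71 MPa.
For a solid shaft τ = 16T/(πd³), so d³ = 16T/(π τ_allow) = 16×2.3800×10^7/(π×42.71) = 2.838×10^6 mm³.
d = (2.838×10^6)^(1/3) = 141.6 mm.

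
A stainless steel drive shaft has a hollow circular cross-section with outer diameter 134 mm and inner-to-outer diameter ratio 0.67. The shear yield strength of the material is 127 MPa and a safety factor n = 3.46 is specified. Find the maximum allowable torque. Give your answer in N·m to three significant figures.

τ_allow = 127/3.46 = 36.71 MPa.
For a hollow shaft T_allow = τ_allow·πd_o³(1−k⁴)/16 with 1−k⁴ = 0.7985, so πd_o³(1−k⁴)/16 = 377200 mm³.
T_allow = 36.71×377200 = 1.385×10^7 N·mm = 13850 N·m.

T_allow = 13800 N·m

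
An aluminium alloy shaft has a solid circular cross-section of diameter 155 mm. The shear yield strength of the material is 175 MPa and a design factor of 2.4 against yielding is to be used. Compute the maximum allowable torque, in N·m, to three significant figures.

T_allow = 53300 N·m

τ_allow = 175/2.4 = 72.92 MPa.
For a solid shaft T_allow = τ_allow·πd³/16; πd³/16 = π×155³/16 = 731200 mm³.
T_allow = 72.92×731200 = 5.332×10^7 N·mm = 53320 N·m.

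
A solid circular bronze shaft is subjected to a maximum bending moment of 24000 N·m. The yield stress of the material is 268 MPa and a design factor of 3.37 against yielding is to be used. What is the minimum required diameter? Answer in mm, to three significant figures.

σ_allow = 268/3.37 = 79.53 MPa.
For a solid circular section σ = 32M/(πd³), so d³ = 32M/(π σ_allow) = 32×2.4000×10^7/(π×79.53) = 3.074×10^6 mm³.
d = 145.4 mm.

d = 145 mm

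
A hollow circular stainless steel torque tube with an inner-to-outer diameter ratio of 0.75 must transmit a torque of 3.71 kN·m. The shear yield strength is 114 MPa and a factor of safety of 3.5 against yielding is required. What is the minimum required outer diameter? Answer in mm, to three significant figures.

τ_allow = 114/3.5 = 32.57 MPa.
For a hollow shaft τ = 16T/[πd_o³(1−k⁴)] with k = 0.75, so 1−k⁴ = 0.6836.
d_o³ = 16T/[π τ_allow (1−k⁴)] = 16×3710000/(π×32.57×0.6836) = 848600 mm³.
d_o = 94.68 mm.

d_o = 94.7 mm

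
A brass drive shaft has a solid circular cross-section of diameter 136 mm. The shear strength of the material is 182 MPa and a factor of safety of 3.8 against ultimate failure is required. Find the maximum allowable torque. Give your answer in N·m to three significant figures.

T_allow = 23700 N·m

τ_allow = 182/3.8 = 47.89 MPa.
For a solid shaft T_allow = τ_allow·πd³/16; πd³/16 = π×136³/16 = 493900 mm³.
T_allow = 47.89×493900 = 2.366×10^7 N·mm = 23660 N·m.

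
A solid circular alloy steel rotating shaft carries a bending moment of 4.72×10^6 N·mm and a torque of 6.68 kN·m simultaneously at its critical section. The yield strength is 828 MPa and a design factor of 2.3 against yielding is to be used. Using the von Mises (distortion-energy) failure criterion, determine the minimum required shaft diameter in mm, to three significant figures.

σ_allow = σ_y/n = 828/2.3 = 360.0 MPa.
For a solid shaft σ_b = 32M/(πd³) and τ = 16T/(πd³), so the von Mises stress is σ' = (16/πd³)·√(4M²+3T²).
√(4M²+3T²) = √(4×(4.720×10^6)² + 3×(6.680×10^6)²) = 1.493×10^7 N·mm.
d³ = 16×1.493×10^7/(π×360.0) = 211300 mm³.
d = 59.56 mm.

d = 59.6 mm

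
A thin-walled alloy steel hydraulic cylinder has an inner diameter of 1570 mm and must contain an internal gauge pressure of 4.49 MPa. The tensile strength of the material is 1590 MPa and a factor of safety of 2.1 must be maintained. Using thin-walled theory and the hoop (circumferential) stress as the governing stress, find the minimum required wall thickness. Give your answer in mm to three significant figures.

t = 4.66 mm

σ_allow = 1590/2.1 = 757.1 MPa.
Hoop stress σ_h = pD/(2t), so t = pD/(2σ_allow) = 4.49×1570/(2×757.1) = 4.655 mm.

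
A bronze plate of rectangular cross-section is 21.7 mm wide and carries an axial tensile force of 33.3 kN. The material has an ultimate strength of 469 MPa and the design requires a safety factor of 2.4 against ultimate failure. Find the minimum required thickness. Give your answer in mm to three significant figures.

σ_allow = 469/2.4 = 195.4 MPa.
Required area A = F/σ_allow = 33300/195.4 = 170.4 mm².
t = A/w = 170.4/21.7 = 7.853 mm.

t = 7.85 mm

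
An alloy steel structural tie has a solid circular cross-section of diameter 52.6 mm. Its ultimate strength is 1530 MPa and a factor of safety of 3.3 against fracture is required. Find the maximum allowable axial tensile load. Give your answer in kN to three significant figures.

F_allow = 1010 kN

σ_allow = 1530/3.3 = 463.6 MPa.
A = πd²/4 = π×52.6²/4 = 2173 mm².
F_allow = σ_allow × A = 463.6×2173 = 1.007×10^6 N.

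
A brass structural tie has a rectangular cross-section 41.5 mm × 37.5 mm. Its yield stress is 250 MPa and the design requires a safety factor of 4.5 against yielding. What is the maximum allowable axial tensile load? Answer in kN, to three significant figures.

σ_allow = 250/4.5 = 55.56 MPa.
A = 41.5×37.5 = 1556 mm².
F_allow = σ_allow × A = 55.56×1556 = 86460 N.

F_allow = 86.5 kN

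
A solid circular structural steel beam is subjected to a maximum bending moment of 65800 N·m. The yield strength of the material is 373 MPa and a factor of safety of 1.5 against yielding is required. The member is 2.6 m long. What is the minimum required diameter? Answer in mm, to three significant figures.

d = 139 mm

σ_allow = 373/1.5 = 248.7 MPa.
For a solid circular section σ = 32M/(πd³), so d³ = 32M/(π σ_allow) = 32×6.5800×10^7/(π×248.7) = 2.695×10^6 mm³.
d = 139.2 mm.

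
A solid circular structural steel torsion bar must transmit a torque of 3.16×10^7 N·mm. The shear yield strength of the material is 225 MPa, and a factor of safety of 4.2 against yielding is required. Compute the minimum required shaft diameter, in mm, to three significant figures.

Allowable shear stress τ_allow = 225/4.2 = 53.57 MPa.
For a solid shaft τ = 16T/(πd³), so d³ = 16T/(π τ_allow) = 16×3.1600×10^7/(π×53.57) = 3.004×10^6 mm³.
d = (3.004×10^6)^(1/3) = 144.3 mm.

d = 144 mm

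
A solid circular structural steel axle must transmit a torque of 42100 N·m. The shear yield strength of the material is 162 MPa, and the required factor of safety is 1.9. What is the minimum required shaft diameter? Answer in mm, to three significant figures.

d = 136 mm

Allowable shear stress τ_allow = 162/1.9 = 85.26 MPa.
For a solid shaft τ = 16T/(πd³), so d³ = 16T/(π τ_allow) = 16×4.2100×10^7/(π×85.26) = 2.515×10^6 mm³.
d = (2.515×10^6)^(1/3) = 136.0 mm.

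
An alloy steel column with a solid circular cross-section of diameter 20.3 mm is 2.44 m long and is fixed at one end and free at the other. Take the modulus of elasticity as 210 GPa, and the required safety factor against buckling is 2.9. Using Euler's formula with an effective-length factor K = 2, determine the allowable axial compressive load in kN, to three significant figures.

I = πd⁴/64 = π×20.3⁴/64 = 8336 mm⁴.
Effective length L_e = KL = 2×2.44 m = 4880 mm.
Euler critical load P_cr = π²EI/L_e² = π²×210000×8336/4880² = 725.5 N.
P_allow = P_cr/n = 725.5/2.9 = 250.2 N.

P_allow = 0.250 kN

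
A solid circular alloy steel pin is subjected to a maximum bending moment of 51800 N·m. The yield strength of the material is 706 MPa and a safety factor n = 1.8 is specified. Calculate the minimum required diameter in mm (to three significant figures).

d = 110 mm

σ_allow = 706/1.8 = 392.2 MPa.
For a solid circular section σ = 32M/(πd³), so d³ = 32M/(π σ_allow) = 32×5.1800×10^7/(π×392.2) = 1.345×10^6 mm³.
d = 110.4 mm.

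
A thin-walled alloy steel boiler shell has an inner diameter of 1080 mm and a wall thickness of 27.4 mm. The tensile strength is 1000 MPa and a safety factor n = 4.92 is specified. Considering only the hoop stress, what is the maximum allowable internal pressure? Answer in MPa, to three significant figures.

p_allow = 10.3 MPa

σ_allow = 1000/4.92 = 203.3 MPa.
σ_h = pD/(2t) → p_allow = 2σ_allow t/D = 2×203.3×27.4/1080 = 10.31 MPa.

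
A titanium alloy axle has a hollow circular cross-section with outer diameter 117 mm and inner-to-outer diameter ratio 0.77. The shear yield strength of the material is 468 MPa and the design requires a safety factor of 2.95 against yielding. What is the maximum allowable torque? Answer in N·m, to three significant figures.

τ_allow = 468/2.95 = 158.6 MPa.
For a hollow shaft T_allow = τ_allow·πd_o³(1−k⁴)/16 with 1−k⁴ = 0.6485, so πd_o³(1−k⁴)/16 = 203900 mm³.
T_allow = 158.6×203900 = 3.235×10^7 N·mm = 32350 N·m.

T_allow = 32400 N·m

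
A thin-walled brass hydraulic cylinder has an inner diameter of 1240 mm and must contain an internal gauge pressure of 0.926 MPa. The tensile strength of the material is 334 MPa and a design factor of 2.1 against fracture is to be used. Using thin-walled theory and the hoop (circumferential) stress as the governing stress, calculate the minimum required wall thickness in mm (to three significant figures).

σ_allow = 334/2.1 = 159.0 MPa.
Hoop stress σ_h = pD/(2t), so t = pD/(2σ_allow) = 0.926×1240/(2×159.0) = 3.610 mm.

t = 3.61 mm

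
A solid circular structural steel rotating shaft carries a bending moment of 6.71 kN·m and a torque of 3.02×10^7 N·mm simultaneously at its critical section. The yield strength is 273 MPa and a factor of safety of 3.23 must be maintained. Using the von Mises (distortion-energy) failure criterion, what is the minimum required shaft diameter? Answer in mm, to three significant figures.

σ_allow = σ_y/n = 273/3.23 = 84.52 MPa.
For a solid shaft σ_b = 32M/(πd³) and τ = 16T/(πd³), so the von Mises stress is σ' = (16/πd³)·√(4M²+3T²).
√(4M²+3T²) = √(4×(6.710×10^6)² + 3×(3.020×10^7)²) = 5.400×10^7 N·mm.
d³ = 16×5.400×10^7/(π×84.52) = 3.254×10^6 mm³.
d = 148.2 mm.

d = 148 mm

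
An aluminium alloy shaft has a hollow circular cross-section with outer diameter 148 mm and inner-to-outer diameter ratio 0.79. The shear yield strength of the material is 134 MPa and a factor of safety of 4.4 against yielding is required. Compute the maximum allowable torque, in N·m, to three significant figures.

τ_allow = 134/4.4 = 30.45 MPa.
For a hollow shaft T_allow = τ_allow·πd_o³(1−k⁴)/16 with 1−k⁴ = 0.6105, so πd_o³(1−k⁴)/16 = 388600 mm³.
T_allow = 30.45×388600 = 1.183×10^7 N·mm = 11830 N·m.

T_allow = 11800 N·m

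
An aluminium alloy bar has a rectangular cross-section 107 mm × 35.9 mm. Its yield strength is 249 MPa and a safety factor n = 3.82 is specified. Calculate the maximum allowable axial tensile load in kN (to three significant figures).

F_allow = 250 kN

σ_allow = 249/3.82 = 65.18 MPa.
A = 107×35.9 = 3841 mm².
F_allow = σ_allow × A = 65.18×3841 = 250400 N.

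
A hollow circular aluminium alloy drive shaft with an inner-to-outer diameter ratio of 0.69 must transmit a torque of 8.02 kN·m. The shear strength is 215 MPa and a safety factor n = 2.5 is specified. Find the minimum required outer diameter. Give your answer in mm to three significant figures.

d_o = 85.0 mm

τ_allow = 215/2.5 = 86.00 MPa.
For a hollow shaft τ = 16T/[πd_o³(1−k⁴)] with k = 0.69, so 1−k⁴ = 0.7733.
d_o³ = 16T/[π τ_allow (1−k⁴)] = 16×8020000/(π×86.00×0.7733) = 614200 mm³.
d_o = 85.00 mm.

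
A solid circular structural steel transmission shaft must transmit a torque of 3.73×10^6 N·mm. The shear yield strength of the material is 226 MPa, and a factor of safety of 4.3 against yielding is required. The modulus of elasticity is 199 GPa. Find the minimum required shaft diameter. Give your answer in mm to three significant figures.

d = 71.2 mm

Allowable shear stress τ_allow = 226/4.3 = 52.56 MPa.
For a solid shaft τ = 16T/(πd³), so d³ = 16T/(π τ_allow) = 16×3730000/(π×52.56) = 361400 mm³.
d = (361400)^(1/3) = 71.23 mm.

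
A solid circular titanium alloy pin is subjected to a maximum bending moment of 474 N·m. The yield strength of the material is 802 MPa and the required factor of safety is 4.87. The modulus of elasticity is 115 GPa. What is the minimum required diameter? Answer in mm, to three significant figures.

d = 30.8 mm

σ_allow = 802/4.87 = 164.7 MPa.
For a solid circular section σ = 32M/(πd³), so d³ = 32M/(π σ_allow) = 32×474000/(π×164.7) = 29320 mm³.
d = 30.84 mm.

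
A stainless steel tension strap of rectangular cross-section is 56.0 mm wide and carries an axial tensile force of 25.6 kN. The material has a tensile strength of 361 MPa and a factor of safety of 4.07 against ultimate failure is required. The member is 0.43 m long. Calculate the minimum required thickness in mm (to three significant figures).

t = 5.15 mm

σ_allow = 361/4.07 = 88.70 MPa.
Required area A = F/σ_allow = 25600/88.70 = 288.6 mm².
t = A/w = 288.6/56.0 = 5.154 mm.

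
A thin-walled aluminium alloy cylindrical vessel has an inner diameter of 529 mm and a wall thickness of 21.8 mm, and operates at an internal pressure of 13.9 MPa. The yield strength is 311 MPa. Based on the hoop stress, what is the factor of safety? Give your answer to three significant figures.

n = 1.84

σ_h = pD/(2t) = 13.9×529/(2×21.8) = 168.6 MPa.
n = 311/168.6 = 1.844.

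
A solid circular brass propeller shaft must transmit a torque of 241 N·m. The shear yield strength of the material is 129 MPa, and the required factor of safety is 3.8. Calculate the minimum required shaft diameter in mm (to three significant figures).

d = 33.1 mm

Allowable shear stress τ_allow = 129/3.8 = 33.95 MPa.
For a solid shaft τ = 16T/(πd³), so d³ = 16T/(π τ_allow) = 16×241000/(π×33.95) = 36160 mm³.
d = (36160)^(1/3) = 33.07 mm.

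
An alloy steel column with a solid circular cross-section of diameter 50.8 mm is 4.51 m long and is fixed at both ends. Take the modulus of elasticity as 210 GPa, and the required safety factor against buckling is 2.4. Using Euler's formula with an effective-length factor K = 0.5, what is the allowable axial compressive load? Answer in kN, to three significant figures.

P_allow = 55.5 kN

I = πd⁴/64 = π×50.8⁴/64 = 326900 mm⁴.
Effective length L_e = KL = 0.5×4.51 m = 2255 mm.
Euler critical load P_cr = π²EI/L_e² = π²×210000×326900/2255² = 133200 N.
P_allow = P_cr/n = 133200/2.4 = 55520 N.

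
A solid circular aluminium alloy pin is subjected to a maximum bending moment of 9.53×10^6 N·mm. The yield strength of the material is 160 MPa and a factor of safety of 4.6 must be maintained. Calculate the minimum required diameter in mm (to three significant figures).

σ_allow = 160/4.6 = 34.78 MPa.
For a solid circular section σ = 32M/(πd³), so d³ = 32M/(π σ_allow) = 32×9530000/(π×34.78) = 2.791×10^6 mm³.
d = 140.8 mm.

d = 141 mm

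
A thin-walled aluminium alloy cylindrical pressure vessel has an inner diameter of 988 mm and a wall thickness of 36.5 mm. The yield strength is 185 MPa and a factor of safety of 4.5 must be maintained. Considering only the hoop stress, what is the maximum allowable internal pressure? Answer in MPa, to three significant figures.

σ_allow = 185/4.5 = 41.11 MPa.
σ_h = pD/(2t) → p_allow = 2σ_allow t/D = 2×41.11×36.5/988 = 3.038 MPa.

p_allow = 3.04 MPa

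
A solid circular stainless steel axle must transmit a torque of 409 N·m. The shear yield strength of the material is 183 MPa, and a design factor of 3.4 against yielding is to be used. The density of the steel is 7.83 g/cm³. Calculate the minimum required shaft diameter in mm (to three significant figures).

d = 33.8 mm

Allowable shear stress τ_allow = 183/3.4 = 53.82 MPa.
For a solid shaft τ = 16T/(πd³), so d³ = 16T/(π τ_allow) = 16×409000/(π×53.82) = 38700 mm³.
d = (38700)^(1/3) = 33.83 mm.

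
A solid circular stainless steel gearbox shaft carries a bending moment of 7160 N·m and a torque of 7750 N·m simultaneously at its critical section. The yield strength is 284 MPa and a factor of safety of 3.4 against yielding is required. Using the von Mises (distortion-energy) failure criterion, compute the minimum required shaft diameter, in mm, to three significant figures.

σ_allow = σ_y/n = 284/3.4 = 83.53 MPa.
For a solid shaft σ_b = 32M/(πd³) and τ = 16T/(πd³), so the von Mises stress is σ' = (16/πd³)·√(4M²+3T²).
√(4M²+3T²) = √(4×(7.160×10^6)² + 3×(7.750×10^6)²) = 1.963×10^7 N·mm.
d³ = 16×1.963×10^7/(π×83.53) = 1.197×10^6 mm³.
d = 106.2 mm.

d = 106 mm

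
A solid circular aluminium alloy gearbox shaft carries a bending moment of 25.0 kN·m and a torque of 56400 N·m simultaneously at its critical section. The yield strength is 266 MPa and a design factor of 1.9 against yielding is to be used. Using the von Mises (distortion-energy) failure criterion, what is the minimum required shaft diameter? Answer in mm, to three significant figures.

d = 159 mm

σ_allow = σ_y/n = 266/1.9 = 140.0 MPa.
For a solid shaft σ_b = 32M/(πd³) and τ = 16T/(πd³), so the von Mises stress is σ' = (16/πd³)·√(4M²+3T²).
√(4M²+3T²) = √(4×(2.500×10^7)² + 3×(5.640×10^7)²) = 1.097×10^8 N·mm.
d³ = 16×1.097×10^8/(π×140.0) = 3.992×10^6 mm³.
d = 158.6 mm.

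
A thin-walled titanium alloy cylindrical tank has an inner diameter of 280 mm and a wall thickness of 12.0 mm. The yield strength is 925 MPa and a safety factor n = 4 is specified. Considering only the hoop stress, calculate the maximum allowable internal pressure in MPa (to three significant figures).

p_allow = 19.8 MPa

σ_allow = 925/4 = 231.2 MPa.
σ_h = pD/(2t) → p_allow = 2σ_allow t/D = 2×231.2×12.0/280 = 19.82 MPa.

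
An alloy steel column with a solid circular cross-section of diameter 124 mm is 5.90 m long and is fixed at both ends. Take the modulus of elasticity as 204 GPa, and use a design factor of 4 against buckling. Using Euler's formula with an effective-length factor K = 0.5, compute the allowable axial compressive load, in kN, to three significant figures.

P_allow = 671 kN

I = πd⁴/64 = π×124⁴/64 = 1.161×10^7 mm⁴.
Effective length L_e = KL = 0.5×5.90 m = 2950 mm.
Euler critical load P_cr = π²EI/L_e² = π²×204000×1.161×10^7/2950² = 2.685×10^6 N.
P_allow = P_cr/n = 2.685×10^6/4 = 671200 N.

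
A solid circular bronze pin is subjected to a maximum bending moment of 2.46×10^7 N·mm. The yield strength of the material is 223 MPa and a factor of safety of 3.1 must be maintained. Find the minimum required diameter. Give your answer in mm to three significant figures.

d = 152 mm

σ_allow = 223/3.1 = 71.94 MPa.
For a solid circular section σ = 32M/(πd³), so d³ = 32M/(π σ_allow) = 32×2.4600×10^7/(π×71.94) = 3.483×10^6 mm³.
d = 151.6 mm.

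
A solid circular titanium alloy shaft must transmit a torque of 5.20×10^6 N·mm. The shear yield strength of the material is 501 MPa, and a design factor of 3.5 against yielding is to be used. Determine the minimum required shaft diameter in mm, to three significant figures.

Allowable shear stress τ_allow = 501/3.5 = 143.1 MPa.
For a solid shaft τ = 16T/(πd³), so d³ = 16T/(π τ_allow) = 16×5200000/(π×143.1) = 185000 mm³.
d = (185000)^(1/3) = 56.98 mm.

d = 57.0 mm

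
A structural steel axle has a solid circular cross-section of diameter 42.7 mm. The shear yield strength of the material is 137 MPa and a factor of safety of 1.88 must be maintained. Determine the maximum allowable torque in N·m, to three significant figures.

T_allow = 1110 N·m

τ_allow = 137/1.88 = 72.87 MPa.
For a solid shaft T_allow = τ_allow·πd³/16; πd³/16 = π×42.7³/16 = 15290 mm³.
T_allow = 72.87×15290 = 1.114×10^6 N·mm = 1114 N·m.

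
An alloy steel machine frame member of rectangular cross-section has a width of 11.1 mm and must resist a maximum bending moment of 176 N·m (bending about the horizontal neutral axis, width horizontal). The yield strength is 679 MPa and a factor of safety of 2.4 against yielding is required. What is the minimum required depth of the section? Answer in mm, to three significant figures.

h = 18.3 mm

σ_allow = 679/2.4 = 282.9 MPa.
For a rectangular section σ = 6M/(bh²), so h² = 6M/(b σ_allow) = 6×176000/(11.1×282.9) = 336.3 mm².
h = 18.34 mm.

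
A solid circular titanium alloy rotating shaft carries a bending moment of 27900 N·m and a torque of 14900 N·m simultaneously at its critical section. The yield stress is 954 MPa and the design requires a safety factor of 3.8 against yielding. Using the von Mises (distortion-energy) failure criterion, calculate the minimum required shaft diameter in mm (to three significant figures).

σ_allow = σ_y/n = 954/3.8 = 251.1 MPa.
For a solid shaft σ_b = 32M/(πd³) and τ = 16T/(πd³), so the von Mises stress is σ' = (16/πd³)·√(4M²+3T²).
√(4M²+3T²) = √(4×(2.790×10^7)² + 3×(1.490×10^7)²) = 6.148×10^7 N·mm.
d³ = 16×6.148×10^7/(π×251.1) = 1.247×10^6 mm³.
d = 107.6 mm.

d = 108 mm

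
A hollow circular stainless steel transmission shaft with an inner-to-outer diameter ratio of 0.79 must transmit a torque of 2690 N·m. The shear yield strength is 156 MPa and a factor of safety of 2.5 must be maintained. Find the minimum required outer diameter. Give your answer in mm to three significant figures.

τ_allow = 156/2.5 = 62.40 MPa.
For a hollow shaft τ = 16T/[πd_o³(1−k⁴)] with k = 0.79, so 1−k⁴ = 0.6105.
d_o³ = 16T/[π τ_allow (1−k⁴)] = 16×2690000/(π×62.40×0.6105) = 359600 mm³.
d_o = 71.11 mm.

d_o = 71.1 mm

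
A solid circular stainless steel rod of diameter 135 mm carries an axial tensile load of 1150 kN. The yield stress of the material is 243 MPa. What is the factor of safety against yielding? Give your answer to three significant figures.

n = 3.02

A = πd²/4 = 14310 mm².
σ = F/A = 1150000/14310 = 80.34 MPa.
n = 243/80.34 = 3.025.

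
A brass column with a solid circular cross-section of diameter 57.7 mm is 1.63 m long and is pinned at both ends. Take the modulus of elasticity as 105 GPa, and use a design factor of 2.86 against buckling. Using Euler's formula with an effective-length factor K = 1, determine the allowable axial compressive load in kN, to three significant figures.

I = πd⁴/64 = π×57.7⁴/64 = 544100 mm⁴.
Effective length L_e = KL = 1×1.63 m = 1630 mm.
Euler critical load P_cr = π²EI/L_e² = π²×105000×544100/1630² = 212200 N.
P_allow = P_cr/n = 212200/2.86 = 74200 N.

P_allow = 74.2 kN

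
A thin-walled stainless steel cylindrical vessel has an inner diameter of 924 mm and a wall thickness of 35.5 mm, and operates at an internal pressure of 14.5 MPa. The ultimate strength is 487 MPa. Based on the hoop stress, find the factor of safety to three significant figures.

n = 2.58

σ_h = pD/(2t) = 14.5×924/(2×35.5) = 188.7 MPa.
n = 487/188.7 = 2.581.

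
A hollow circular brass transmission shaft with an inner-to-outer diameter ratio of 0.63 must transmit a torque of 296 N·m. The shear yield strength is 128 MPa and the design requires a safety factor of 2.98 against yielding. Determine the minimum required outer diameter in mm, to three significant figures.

d_o = 34.7 mm

τ_allow = 128/2.98 = 42.95 MPa.
For a hollow shaft τ = 16T/[πd_o³(1−k⁴)] with k = 0.63, so 1−k⁴ = 0.8425.
d_o³ = 16T/[π τ_allow (1−k⁴)] = 16×296000/(π×42.95×0.8425) = 41660 mm³.
d_o = 34.67 mm.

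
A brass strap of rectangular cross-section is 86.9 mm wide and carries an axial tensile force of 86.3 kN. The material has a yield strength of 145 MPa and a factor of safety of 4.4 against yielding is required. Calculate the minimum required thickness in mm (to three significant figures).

t = 30.1 mm

σ_allow = 145/4.4 = 32.95 MPa.
Required area A = F/σ_allow = 86300/32.95 = 2619 mm².
t = A/w = 2619/86.9 = 30.14 mm.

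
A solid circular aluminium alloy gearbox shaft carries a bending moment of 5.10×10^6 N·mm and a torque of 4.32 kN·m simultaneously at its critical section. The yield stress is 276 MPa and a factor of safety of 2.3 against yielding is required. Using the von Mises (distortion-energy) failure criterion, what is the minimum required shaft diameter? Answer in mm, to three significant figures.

d = 81.3 mm

σ_allow = σ_y/n = 276/2.3 = 120.0 MPa.
For a solid shaft σ_b = 32M/(πd³) and τ = 16T/(πd³), so the von Mises stress is σ' = (16/πd³)·√(4M²+3T²).
√(4M²+3T²) = √(4×(5.100×10^6)² + 3×(4.320×10^6)²) = 1.265×10^7 N·mm.
d³ = 16×1.265×10^7/(π×120.0) = 536900 mm³.
d = 81.28 mm.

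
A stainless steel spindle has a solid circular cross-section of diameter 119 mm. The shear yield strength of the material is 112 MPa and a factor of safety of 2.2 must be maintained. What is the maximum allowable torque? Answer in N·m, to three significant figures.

τ_allow = 112/2.2 = 50.91 MPa.
For a solid shaft T_allow = τ_allow·πd³/16; πd³/16 = π×119³/16 = 330900 mm³.
T_allow = 50.91×330900 = 1.684×10^7 N·mm = 16840 N·m.

T_allow = 16800 N·m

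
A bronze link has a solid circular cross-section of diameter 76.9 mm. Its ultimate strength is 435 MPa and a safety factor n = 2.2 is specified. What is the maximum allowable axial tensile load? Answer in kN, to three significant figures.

σ_allow = 435/2.2 = 197.7 MPa.
A = πd²/4 = π×76.9²/4 = 4645 mm².
F_allow = σ_allow × A = 197.7×4645 = 918400 N.

F_allow = 918 kN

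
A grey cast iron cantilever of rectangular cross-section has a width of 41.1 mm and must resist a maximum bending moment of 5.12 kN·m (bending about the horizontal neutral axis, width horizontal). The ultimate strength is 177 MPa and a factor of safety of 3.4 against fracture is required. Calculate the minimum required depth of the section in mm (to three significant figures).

σ_allow = 177/3.4 = 52.06 MPa.
For a rectangular section σ = 6M/(bh²), so h² = 6M/(b σ_allow) = 6×5120000/(41.1×52.06) = 14360 mm².
h = 119.8 mm.

h = 120 mm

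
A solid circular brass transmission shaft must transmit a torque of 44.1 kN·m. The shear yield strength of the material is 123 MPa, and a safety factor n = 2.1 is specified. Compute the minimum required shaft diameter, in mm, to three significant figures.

Allowable shear stress τ_allow = 123/2.1 = 58.57 MPa.
For a solid shaft τ = 16T/(πd³), so d³ = 16T/(π τ_allow) = 16×4.4100×10^7/(π×58.57) = 3.835×10^6 mm³.
d = (3.835×10^6)^(1/3) = 156.5 mm.

d = 157 mm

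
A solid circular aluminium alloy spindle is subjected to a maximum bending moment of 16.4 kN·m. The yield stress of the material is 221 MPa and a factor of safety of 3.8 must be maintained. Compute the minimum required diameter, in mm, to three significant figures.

σ_allow = 221/3.8 = 58.16 MPa.
For a solid circular section σ = 32M/(πd³), so d³ = 32M/(π σ_allow) = 32×1.6400×10^7/(π×58.16) = 2.872×10^6 mm³.
d = 142.1 mm.

d = 142 mm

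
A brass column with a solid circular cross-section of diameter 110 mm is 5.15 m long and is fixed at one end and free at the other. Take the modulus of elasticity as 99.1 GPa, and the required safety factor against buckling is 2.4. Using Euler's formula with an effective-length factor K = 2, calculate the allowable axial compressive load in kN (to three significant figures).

I = πd⁴/64 = π×110⁴/64 = 7.187×10^6 mm⁴.
Effective length L_e = KL = 2×5.15 m = 10300 mm.
Euler critical load P_cr = π²EI/L_e² = π²×99100×7.187×10^6/10300² = 66260 N.
P_allow = P_cr/n = 66260/2.4 = 27610 N.

P_allow = 27.6 kN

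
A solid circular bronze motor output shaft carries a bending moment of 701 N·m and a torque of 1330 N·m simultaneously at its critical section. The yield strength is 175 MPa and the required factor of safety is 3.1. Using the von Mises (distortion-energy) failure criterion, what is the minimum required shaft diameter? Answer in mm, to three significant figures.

d = 62.4 mm

σ_allow = σ_y/n = 175/3.1 = 56.45 MPa.
For a solid shaft σ_b = 32M/(πd³) and τ = 16T/(πd³), so the von Mises stress is σ' = (16/πd³)·√(4M²+3T²).
√(4M²+3T²) = √(4×(701000)² + 3×(1.330×10^6)²) = 2.697×10^6 N·mm.
d³ = 16×2.697×10^6/(π×56.45) = 243300 mm³.
d = 62.43 mm.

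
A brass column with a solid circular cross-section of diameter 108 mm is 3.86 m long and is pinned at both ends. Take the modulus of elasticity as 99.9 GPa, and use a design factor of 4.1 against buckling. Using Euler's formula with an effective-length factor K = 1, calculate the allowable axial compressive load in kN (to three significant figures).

I = πd⁴/64 = π×108⁴/64 = 6.678×10^6 mm⁴.
Effective length L_e = KL = 1×3.86 m = 3860 mm.
Euler critical load P_cr = π²EI/L_e² = π²×99900×6.678×10^6/3860² = 441900 N.
P_allow = P_cr/n = 441900/4.1 = 107800 N.

P_allow = 108 kN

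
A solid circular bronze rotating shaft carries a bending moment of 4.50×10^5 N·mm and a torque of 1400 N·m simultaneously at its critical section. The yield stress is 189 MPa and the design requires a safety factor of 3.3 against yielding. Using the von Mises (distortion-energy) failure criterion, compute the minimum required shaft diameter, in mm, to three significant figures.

σ_allow = σ_y/n = 189/3.3 = 57.27 MPa.
For a solid shaft σ_b = 32M/(πd³) and τ = 16T/(πd³), so the von Mises stress is σ' = (16/πd³)·√(4M²+3T²).
√(4M²+3T²) = √(4×(450000)² + 3×(1.400×10^6)²) = 2.587×10^6 N·mm.
d³ = 16×2.587×10^6/(π×57.27) = 230000 mm³.
d = 61.27 mm.

d = 61.3 mm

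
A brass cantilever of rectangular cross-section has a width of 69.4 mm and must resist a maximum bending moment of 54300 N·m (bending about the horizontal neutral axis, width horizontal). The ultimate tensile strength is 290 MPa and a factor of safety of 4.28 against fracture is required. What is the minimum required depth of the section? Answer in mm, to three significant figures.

σ_allow = 290/4.28 = 67.76 MPa.
For a rectangular section σ = 6M/(bh²), so h² = 6M/(b σ_allow) = 6×5.4300×10^7/(69.4×67.76) = 69280 mm².
h = 263.2 mm.

h = 263 mm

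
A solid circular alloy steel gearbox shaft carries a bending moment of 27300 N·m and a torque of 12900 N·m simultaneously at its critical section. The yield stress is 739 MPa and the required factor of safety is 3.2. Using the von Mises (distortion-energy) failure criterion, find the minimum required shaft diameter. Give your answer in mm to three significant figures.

d = 109 mm

σ_allow = σ_y/n = 739/3.2 = 230.9 MPa.
For a solid shaft σ_b = 32M/(πd³) and τ = 16T/(πd³), so the von Mises stress is σ' = (16/πd³)·√(4M²+3T²).
√(4M²+3T²) = √(4×(2.730×10^7)² + 3×(1.290×10^7)²) = 5.899×10^7 N·mm.
d³ = 16×5.899×10^7/(π×230.9) = 1.301×10^6 mm³.
d = 109.2 mm.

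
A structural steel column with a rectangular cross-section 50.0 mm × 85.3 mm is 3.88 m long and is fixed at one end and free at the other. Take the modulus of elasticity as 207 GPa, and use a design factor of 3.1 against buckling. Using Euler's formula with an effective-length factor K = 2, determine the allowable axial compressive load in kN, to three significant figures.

P_allow = 9.72 kN

Buckling occurs about the weak axis: I_min = h·b³/12 = 85.3×50.0³/12 = 888500 mm⁴ (b = 50.0 mm is the smaller dimension).
Effective length L_e = KL = 2×3.88 m = 7760 mm.
Euler critical load P_cr = π²EI/L_e² = π²×207000×888500/7760² = 30150 N.
P_allow = P_cr/n = 30150/3.1 = 9724 N.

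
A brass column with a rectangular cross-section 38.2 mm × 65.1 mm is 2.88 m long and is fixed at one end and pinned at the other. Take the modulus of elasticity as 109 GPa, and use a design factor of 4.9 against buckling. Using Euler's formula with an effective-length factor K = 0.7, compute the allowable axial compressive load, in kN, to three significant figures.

Buckling occurs about the weak axis: I_min = h·b³/12 = 65.1×38.2³/12 = 302400 mm⁴ (b = 38.2 mm is the smaller dimension).
Effective length L_e = KL = 0.7×2.88 m = 2016 mm.
Euler critical load P_cr = π²EI/L_e² = π²×109000×302400/2016² = 80050 N.
P_allow = P_cr/n = 80050/4.9 = 16340 N.

P_allow = 16.3 kN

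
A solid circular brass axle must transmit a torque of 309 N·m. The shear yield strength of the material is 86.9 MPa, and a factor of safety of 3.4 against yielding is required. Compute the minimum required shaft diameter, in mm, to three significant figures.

Allowable shear stress τ_allow = 86.9/3.4 = 25.56 MPa.
For a solid shaft τ = 16T/(πd³), so d³ = 16T/(π τ_allow) = 16×309000/(π×25.56) = 61570 mm³.
d = (61570)^(1/3) = 39.49 mm.

d = 39.5 mm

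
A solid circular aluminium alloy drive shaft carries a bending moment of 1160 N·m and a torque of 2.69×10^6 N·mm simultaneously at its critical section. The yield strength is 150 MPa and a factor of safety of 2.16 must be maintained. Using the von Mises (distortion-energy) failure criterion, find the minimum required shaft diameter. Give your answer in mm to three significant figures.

σ_allow = σ_y/n = 150/2.16 = 69.44 MPa.
For a solid shaft σ_b = 32M/(πd³) and τ = 16T/(πd³), so the von Mises stress is σ' = (16/πd³)·√(4M²+3T²).
√(4M²+3T²) = √(4×(1.160×10^6)² + 3×(2.690×10^6)²) = 5.205×10^6 N·mm.
d³ = 16×5.205×10^6/(π×69.44) = 381700 mm³.
d = 72.54 mm.

d = 72.5 mm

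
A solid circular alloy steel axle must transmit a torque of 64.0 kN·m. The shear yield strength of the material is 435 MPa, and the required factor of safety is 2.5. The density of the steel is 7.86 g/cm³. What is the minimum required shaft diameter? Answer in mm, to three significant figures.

d = 123 mm

Allowable shear stress τ_allow = 435/2.5 = 174.0 MPa.
For a solid shaft τ = 16T/(πd³), so d³ = 16T/(π τ_allow) = 16×6.4000×10^7/(π×174.0) = 1.873×10^6 mm³.
d = (1.873×10^6)^(1/3) = 123.3 mm.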